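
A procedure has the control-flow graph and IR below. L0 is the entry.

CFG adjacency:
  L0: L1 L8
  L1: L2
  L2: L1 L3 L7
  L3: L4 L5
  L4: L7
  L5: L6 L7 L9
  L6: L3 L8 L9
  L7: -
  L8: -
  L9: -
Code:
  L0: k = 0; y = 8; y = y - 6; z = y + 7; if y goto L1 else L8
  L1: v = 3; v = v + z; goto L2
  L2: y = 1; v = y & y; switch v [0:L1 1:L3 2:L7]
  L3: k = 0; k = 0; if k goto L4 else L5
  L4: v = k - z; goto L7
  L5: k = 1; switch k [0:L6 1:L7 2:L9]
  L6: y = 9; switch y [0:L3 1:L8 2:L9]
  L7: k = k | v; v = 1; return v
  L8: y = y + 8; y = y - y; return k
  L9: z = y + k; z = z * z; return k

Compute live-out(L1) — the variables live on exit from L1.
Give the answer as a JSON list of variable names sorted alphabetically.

Per-block:
  L0: {k,y,z} / ∅
  L1: {v} / {z}
  L2: {v,y} / ∅
  L3: {k} / ∅
  L4: {v} / {k,z}
  L5: {k} / ∅
  L6: {y} / ∅
  L7: {k,v} / {k,v}
  L8: {y} / {k,y}
  L9: {z} / {k,y}

Liveness:
  live L0: ∅→{k,y,z}
  live L1: {k,z}→{k,z}
  live L2: {k,z}→{k,v,y,z}
  live L3: {v,y,z}→{k,v,y,z}
  live L4: {k,z}→{k,v}
  live L5: {v,y,z}→{k,v,y,z}
  live L6: {k,v,z}→{k,v,y,z}
  live L7: {k,v}→∅
  live L8: {k,y}→∅
  live L9: {k,y}→∅

live-out(L1) = ["k", "z"]

Answer: ["k", "z"]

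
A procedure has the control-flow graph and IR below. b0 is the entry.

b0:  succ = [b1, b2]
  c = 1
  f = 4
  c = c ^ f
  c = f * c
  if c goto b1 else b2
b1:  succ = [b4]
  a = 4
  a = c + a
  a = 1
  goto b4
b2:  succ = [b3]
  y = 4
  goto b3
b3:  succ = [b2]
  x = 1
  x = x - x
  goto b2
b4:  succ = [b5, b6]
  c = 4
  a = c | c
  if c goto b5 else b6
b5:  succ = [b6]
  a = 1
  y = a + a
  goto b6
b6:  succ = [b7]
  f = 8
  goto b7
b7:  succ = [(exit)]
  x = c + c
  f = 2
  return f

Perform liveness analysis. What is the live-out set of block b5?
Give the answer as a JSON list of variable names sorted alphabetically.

Answer: ["c"]

Derivation:
def/use:
  b0: def={c,f} ue=∅
  b1: def={a} ue={c}
  b2: def={y} ue=∅
  b3: def={x} ue=∅
  b4: def={a,c} ue=∅
  b5: def={a,y} ue=∅
  b6: def={f} ue=∅
  b7: def={f,x} ue={c}

Backward fixpoint:
  b0 li=∅ lo={c}
  b1 li={c} lo=∅
  b2 li=∅ lo=∅
  b3 li=∅ lo=∅
  b4 li=∅ lo={c}
  b5 li={c} lo={c}
  b6 li={c} lo={c}
  b7 li={c} lo=∅

live-out(b5) = ["c"]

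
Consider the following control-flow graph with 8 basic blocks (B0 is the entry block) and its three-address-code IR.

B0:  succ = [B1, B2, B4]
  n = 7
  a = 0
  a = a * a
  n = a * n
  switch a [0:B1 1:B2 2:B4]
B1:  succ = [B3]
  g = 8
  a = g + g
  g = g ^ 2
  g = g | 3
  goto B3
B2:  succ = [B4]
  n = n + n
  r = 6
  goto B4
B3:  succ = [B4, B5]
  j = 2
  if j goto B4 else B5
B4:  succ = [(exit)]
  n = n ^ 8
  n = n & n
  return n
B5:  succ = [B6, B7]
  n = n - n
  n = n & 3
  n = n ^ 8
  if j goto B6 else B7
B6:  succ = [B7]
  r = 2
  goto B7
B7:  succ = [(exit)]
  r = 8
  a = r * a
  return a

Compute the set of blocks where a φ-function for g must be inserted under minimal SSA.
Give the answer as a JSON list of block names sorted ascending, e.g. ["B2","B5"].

Answer: ["B4"]

Analysis:
idom tree: B1←B0 B2←B0 B3←B1 B4←B0 B5←B3 B6←B5 B7←B5
Dom∩ at merges:
  B4: preds {B0,B2,B3}: {B0} ∩ {B0,B2} ∩ {B0,B1,B3} = {B0}; idom=B0
  B7: preds {B5,B6}: {B0,B1,B3,B5} ∩ {B0,B1,B3,B5,B6} = {B0,B1,B3,B5}; idom=B5

DF walk-up:
  join B4 pred B0: · stop@B0
  join B4 pred B2: B2 stop@B0
  join B4 pred B3: B3→B1 stop@B0
  join B7 pred B5: · stop@B5
  join B7 pred B6: B6 stop@B5
  B0: DF=∅
  B1: DF={B4}
  B2: DF={B4}
  B3: DF={B4}
  B4: DF=∅
  B5: DF=∅
  B6: DF={B7}
  B7: DF=∅

φ for g: defs {B1}
  DF⁺ = {B4}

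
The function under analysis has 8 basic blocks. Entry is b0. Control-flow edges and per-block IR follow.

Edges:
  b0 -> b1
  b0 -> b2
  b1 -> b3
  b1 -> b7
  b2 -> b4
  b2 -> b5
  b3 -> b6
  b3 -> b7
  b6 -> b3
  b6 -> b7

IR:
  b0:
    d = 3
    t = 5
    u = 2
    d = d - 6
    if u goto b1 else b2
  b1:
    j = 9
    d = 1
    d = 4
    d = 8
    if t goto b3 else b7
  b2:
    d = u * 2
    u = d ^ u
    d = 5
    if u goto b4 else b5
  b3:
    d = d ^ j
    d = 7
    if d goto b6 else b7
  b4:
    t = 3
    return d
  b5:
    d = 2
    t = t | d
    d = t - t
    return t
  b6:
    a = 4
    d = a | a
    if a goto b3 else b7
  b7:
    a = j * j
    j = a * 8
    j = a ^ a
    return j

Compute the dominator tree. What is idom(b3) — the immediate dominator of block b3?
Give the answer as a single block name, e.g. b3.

Answer: b1

Working:
idom tree: b1←b0 b2←b0 b3←b1 b4←b2 b5←b2 b6←b3 b7←b1
Dom at joins:
  b3: preds {b1,b6}: {b0,b1} ∩ {b0,b1,b3,b6} = {b0,b1}; idom=b1
  b7: preds {b1,b3,b6}: {b0,b1} ∩ {b0,b1,b3} ∩ {b0,b1,b3,b6} = {b0,b1}; idom=b1

idom(b3) = b1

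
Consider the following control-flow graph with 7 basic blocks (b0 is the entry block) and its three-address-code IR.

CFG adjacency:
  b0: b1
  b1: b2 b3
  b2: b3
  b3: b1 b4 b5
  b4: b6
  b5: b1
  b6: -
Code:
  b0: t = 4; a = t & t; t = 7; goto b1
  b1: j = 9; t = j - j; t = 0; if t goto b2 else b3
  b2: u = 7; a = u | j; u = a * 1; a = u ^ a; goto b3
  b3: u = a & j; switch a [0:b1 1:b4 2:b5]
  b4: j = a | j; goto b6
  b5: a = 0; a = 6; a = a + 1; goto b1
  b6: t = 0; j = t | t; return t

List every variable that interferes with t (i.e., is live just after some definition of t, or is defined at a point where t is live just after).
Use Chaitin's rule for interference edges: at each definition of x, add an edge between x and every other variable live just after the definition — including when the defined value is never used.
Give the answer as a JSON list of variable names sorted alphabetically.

Block summaries:
  b0: {a,t} / ∅
  b1: {j,t} / ∅
  b2: {a,u} / {j}
  b3: {u} / {a,j}
  b4: {j} / {a,j}
  b5: {a} / ∅
  b6: {j,t} / ∅

Liveness:
  b0 li=∅ lo={a}
  b1 li={a} lo={a,j}
  b2 li={j} lo={a,j}
  b3 li={a,j} lo={a,j}
  b4 li={a,j} lo=∅
  b5 li=∅ lo={a}
  b6 li=∅ lo=∅

Interfere edges:
  a↔{j,t,u}
  j↔{a,t,u}
  t↔{a,j}
  u↔{a,j}

N(t) = ["a", "j"]

Answer: ["a", "j"]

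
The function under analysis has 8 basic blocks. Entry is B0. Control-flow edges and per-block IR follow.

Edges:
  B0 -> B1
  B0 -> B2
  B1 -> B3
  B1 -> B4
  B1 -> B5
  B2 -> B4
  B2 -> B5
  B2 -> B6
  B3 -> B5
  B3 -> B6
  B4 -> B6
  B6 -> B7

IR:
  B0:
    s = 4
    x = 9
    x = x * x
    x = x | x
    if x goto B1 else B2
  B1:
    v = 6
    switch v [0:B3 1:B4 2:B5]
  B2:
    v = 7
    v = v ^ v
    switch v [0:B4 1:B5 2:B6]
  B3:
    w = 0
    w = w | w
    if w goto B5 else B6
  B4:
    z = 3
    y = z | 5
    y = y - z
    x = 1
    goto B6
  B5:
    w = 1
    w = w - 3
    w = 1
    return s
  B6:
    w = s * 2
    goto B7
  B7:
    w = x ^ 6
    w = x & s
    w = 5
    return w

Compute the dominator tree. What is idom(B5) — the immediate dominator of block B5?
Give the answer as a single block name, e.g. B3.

Answer: B0

Derivation:
idom tree: B1←B0 B2←B0 B3←B1 B4←B0 B5←B0 B6←B0 B7←B6
Join-block Dom:
  B4: preds {B1,B2}: {B0,B1} ∩ {B0,B2} = {B0}; idom=B0
  B5: preds {B1,B2,B3}: {B0,B1} ∩ {B0,B2} ∩ {B0,B1,B3} = {B0}; idom=B0
  B6: preds {B2,B3,B4}: {B0,B2} ∩ {B0,B1,B3} ∩ {B0,B4} = {B0}; idom=B0

idom(B5) = B0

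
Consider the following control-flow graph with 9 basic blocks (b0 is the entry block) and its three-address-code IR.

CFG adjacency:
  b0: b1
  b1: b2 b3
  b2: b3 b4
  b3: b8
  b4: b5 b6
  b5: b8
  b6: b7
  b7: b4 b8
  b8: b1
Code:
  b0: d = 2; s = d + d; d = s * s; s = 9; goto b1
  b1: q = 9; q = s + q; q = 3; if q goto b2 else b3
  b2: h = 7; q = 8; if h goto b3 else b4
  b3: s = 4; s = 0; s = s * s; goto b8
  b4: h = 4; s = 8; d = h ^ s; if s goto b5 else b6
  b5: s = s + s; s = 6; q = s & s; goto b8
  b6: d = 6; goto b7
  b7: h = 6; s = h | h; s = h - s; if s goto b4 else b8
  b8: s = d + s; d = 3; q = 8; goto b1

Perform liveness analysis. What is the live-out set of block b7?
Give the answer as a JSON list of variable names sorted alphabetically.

Per-block:
  b0 def {d,s} use ∅
  b1 def {q} use {s}
  b2 def {h,q} use ∅
  b3 def {s} use ∅
  b4 def {d,h,s} use ∅
  b5 def {q,s} use {s}
  b6 def {d} use ∅
  b7 def {h,s} use ∅
  b8 def {d,q,s} use {d,s}

Backward fixpoint:
  live b0: ∅→{d,s}
  live b1: {d,s}→{d}
  live b2: {d}→{d}
  live b3: {d}→{d,s}
  live b4: ∅→{d,s}
  live b5: {d,s}→{d,s}
  live b6: ∅→{d}
  live b7: {d}→{d,s}
  live b8: {d,s}→{d,s}

live-out(b7) = ["d", "s"]

Answer: ["d", "s"]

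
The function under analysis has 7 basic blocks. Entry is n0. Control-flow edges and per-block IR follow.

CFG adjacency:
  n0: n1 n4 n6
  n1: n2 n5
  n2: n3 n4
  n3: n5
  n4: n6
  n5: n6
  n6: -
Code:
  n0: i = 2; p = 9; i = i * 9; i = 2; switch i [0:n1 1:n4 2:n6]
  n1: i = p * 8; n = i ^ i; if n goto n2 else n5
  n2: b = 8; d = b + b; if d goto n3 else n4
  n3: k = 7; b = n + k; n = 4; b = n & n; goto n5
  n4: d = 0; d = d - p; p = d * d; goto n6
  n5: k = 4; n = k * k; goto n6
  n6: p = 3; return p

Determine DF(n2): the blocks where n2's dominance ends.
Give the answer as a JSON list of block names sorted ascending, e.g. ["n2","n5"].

Answer: ["n4", "n5"]

Working:
idom tree: n1←n0 n2←n1 n3←n2 n4←n0 n5←n1 n6←n0
Dom at joins:
  n4: preds {n0,n2}: {n0} ∩ {n0,n1,n2} = {n0}; idom=n0
  n5: preds {n1,n3}: {n0,n1} ∩ {n0,n1,n2,n3} = {n0,n1}; idom=n1
  n6: preds {n0,n4,n5}: {n0} ∩ {n0,n4} ∩ {n0,n1,n5} = {n0}; idom=n0

DF derivation:
  n4←n0: walk · to n0
  n4←n2: walk n2→n1 to n0
  n5←n1: walk · to n1
  n5←n3: walk n3→n2 to n1
  n6←n0: walk · to n0
  n6←n4: walk n4 to n0
  n6←n5: walk n5→n1 to n0
  DF(n0)=∅
  DF(n1)={n4,n6}
  DF(n2)={n4,n5}
  DF(n3)={n5}
  DF(n4)={n6}
  DF(n5)={n6}
  DF(n6)=∅

DF(n2) = ["n4", "n5"]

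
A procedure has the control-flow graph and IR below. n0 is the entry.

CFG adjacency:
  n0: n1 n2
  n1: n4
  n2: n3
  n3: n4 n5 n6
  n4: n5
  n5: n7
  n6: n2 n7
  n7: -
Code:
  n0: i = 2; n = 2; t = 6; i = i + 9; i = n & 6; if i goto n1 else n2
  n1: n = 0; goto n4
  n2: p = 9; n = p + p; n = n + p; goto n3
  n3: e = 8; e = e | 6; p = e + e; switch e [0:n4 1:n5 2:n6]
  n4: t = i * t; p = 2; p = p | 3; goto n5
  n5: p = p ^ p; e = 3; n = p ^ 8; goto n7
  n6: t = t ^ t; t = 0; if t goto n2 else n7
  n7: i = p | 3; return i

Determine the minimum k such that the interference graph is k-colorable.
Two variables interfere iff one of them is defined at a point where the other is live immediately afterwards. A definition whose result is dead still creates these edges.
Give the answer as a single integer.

Per-block:
  n0 def {i,n,t} use ∅
  n1 def {n} use ∅
  n2 def {n,p} use ∅
  n3 def {e,p} use ∅
  n4 def {p,t} use {i,t}
  n5 def {e,n,p} use {p}
  n6 def {t} use {t}
  n7 def {i} use {p}

Live sets:
  live n0: ∅→{i,t}
  live n1: {i,t}→{i,t}
  live n2: {i,t}→{i,t}
  live n3: {i,t}→{i,p,t}
  live n4: {i,t}→{p}
  live n5: {p}→{p}
  live n6: {i,p,t}→{i,p,t}
  live n7: {p}→∅

Interference:
  e: {i,p,t}
  i: {e,n,p,t}
  n: {i,p,t}
  p: {e,i,n,t}
  t: {e,i,n,p}

Registers:
  lower bound: {e,i,p,t} mutually conflict ⇒ χ ≥ 4
  assign e→r3 i→r0 n→r3 p→r1 t→r2 — no edge inside a register ⇒ χ ≤ 4
  χ = 4

Answer: 4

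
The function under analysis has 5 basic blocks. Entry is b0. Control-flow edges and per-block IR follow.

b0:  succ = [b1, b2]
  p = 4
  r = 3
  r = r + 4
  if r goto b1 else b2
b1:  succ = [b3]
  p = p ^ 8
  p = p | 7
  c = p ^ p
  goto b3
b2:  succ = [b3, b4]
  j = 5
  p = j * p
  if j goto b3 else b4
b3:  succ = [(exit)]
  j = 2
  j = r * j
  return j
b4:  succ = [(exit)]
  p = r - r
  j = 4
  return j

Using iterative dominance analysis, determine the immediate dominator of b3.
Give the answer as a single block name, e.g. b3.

idom tree: b1←b0 b2←b0 b3←b0 b4←b2
Join-block Dom:
  b3: preds {b1,b2}: {b0,b1} ∩ {b0,b2} = {b0}; idom=b0

idom(b3) = b0

Answer: b0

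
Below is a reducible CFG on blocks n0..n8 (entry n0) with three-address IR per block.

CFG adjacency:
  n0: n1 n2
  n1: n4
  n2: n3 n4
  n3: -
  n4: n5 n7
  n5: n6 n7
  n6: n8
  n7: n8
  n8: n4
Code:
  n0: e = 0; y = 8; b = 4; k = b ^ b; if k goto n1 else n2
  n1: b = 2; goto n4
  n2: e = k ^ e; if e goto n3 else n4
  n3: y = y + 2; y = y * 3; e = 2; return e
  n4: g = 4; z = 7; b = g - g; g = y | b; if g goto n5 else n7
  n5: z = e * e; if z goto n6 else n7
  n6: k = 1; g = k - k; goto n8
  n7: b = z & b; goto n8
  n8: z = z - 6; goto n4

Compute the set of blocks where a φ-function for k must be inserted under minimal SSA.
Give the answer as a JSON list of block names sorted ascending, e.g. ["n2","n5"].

idom tree: n1←n0 n2←n0 n3←n2 n4←n0 n5←n4 n6←n5 n7←n4 n8←n4
Join-block Dom:
  n4: preds {n1,n2,n8}: {n0,n1} ∩ {n0,n2} ∩ {n0,n4,n8} = {n0}; idom=n0
  n7: preds {n4,n5}: {n0,n4} ∩ {n0,n4,n5} = {n0,n4}; idom=n4
  n8: preds {n6,n7}: {n0,n4,n5,n6} ∩ {n0,n4,n7} = {n0,n4}; idom=n4

DF walk-up:
  n4←n1: walk n1 to n0
  n4←n2: walk n2 to n0
  n4←n8: walk n8→n4 to n0
  n7←n4: walk · to n4
  n7←n5: walk n5 to n4
  n8←n6: walk n6→n5 to n4
  n8←n7: walk n7 to n4
  DF(n0)=∅
  DF(n1)={n4}
  DF(n2)={n4}
  DF(n3)=∅
  DF(n4)={n4}
  DF(n5)={n7,n8}
  DF(n6)={n8}
  DF(n7)={n8}
  DF(n8)={n4}

φ for k: defs {n0,n6}
  DF⁺ = {n4,n8}

Answer: ["n4", "n8"]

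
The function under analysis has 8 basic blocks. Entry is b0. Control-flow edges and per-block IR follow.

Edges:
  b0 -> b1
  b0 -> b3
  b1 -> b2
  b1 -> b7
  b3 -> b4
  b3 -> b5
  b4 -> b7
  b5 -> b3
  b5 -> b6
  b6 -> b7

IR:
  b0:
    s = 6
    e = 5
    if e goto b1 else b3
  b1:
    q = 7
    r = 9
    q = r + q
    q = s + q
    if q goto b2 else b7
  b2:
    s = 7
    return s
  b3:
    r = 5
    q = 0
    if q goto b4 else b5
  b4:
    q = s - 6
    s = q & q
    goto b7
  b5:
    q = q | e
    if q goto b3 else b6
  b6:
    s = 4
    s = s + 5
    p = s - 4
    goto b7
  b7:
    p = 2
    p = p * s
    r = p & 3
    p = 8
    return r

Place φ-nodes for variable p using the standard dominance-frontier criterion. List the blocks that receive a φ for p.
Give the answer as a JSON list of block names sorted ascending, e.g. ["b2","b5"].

idom tree: b1←b0 b2←b1 b3←b0 b4←b3 b5←b3 b6←b5 b7←b0
Join-block Dom:
  b3: preds {b0,b5}: {b0} ∩ {b0,b3,b5} = {b0}; idom=b0
  b7: preds {b1,b4,b6}: {b0,b1} ∩ {b0,b3,b4} ∩ {b0,b3,b5,b6} = {b0}; idom=b0

DF derivation:
  b3←b0: walk · to b0
  b3←b5: walk b5→b3 to b0
  b7←b1: walk b1 to b0
  b7←b4: walk b4→b3 to b0
  b7←b6: walk b6→b5→b3 to b0
  b0 → ∅
  b1 → {b7}
  b2 → ∅
  b3 → {b3,b7}
  b4 → {b7}
  b5 → {b3,b7}
  b6 → {b7}
  b7 → ∅

φ for p: defs {b6,b7}
  DF⁺ = {b7}

Answer: ["b7"]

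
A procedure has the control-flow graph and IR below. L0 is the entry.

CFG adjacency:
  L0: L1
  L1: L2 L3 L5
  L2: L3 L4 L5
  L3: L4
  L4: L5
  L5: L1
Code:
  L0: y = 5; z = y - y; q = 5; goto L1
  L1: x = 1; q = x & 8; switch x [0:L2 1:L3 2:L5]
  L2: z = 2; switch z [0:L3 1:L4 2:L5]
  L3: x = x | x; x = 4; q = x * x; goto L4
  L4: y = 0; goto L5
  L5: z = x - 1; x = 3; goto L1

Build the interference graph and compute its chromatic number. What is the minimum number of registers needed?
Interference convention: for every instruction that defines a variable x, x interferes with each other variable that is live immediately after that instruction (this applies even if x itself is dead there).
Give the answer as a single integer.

Answer: 2

Working:
Per-block:
  L0 def {q,y,z} use ∅
  L1 def {q,x} use ∅
  L2 def {z} use ∅
  L3 def {q,x} use {x}
  L4 def {y} use ∅
  L5 def {x,z} use {x}

Live sets:
  L0: in=∅ out=∅
  L1: in=∅ out={x}
  L2: in={x} out={x}
  L3: in={x} out={x}
  L4: in={x} out={x}
  L5: in={x} out=∅

Interference:
  q↔{x}
  x↔{q,y,z}
  y↔{x}
  z↔{x}

Registers:
  {q,x} pairwise interfere (2-clique) ⇒ χ ≥ 2
  assign q→R1 x→R0 y→R1 z→R1 — no edge inside a register ⇒ χ ≤ 2
  χ = 2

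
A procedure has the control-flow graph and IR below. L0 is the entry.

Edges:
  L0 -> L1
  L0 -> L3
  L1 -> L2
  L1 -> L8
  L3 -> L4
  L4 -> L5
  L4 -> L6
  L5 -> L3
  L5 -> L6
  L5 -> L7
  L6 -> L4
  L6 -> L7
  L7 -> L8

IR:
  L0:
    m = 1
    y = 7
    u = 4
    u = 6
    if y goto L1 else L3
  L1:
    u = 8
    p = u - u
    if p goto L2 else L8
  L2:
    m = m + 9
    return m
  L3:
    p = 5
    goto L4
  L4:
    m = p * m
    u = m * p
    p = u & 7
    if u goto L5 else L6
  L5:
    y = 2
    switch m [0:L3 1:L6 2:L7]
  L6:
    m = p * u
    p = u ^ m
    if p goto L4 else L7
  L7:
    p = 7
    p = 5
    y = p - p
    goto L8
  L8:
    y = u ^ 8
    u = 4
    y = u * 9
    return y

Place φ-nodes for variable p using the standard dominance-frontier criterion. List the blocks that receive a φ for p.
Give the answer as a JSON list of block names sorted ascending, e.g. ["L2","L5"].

Answer: ["L3", "L4", "L7", "L8"]

Working:
idom tree: L1←L0 L2←L1 L3←L0 L4←L3 L5←L4 L6←L4 L7←L4 L8←L0
Dom∩ at merges:
  L3: preds {L0,L5}: {L0} ∩ {L0,L3,L4,L5} = {L0}; idom=L0
  L4: preds {L3,L6}: {L0,L3} ∩ {L0,L3,L4,L6} = {L0,L3}; idom=L3
  L6: preds {L4,L5}: {L0,L3,L4} ∩ {L0,L3,L4,L5} = {L0,L3,L4}; idom=L4
  L7: preds {L5,L6}: {L0,L3,L4,L5} ∩ {L0,L3,L4,L6} = {L0,L3,L4}; idom=L4
  L8: preds {L1,L7}: {L0,L1} ∩ {L0,L3,L4,L7} = {L0}; idom=L0

DF derivation:
  L3←L0: walk · to L0
  L3←L5: walk L5→L4→L3 to L0
  L4←L3: walk · to L3
  L4←L6: walk L6→L4 to L3
  L6←L4: walk · to L4
  L6←L5: walk L5 to L4
  L7←L5: walk L5 to L4
  L7←L6: walk L6 to L4
  L8←L1: walk L1 to L0
  L8←L7: walk L7→L4→L3 to L0
  L0: DF=∅
  L1: DF={L8}
  L2: DF=∅
  L3: DF={L3,L8}
  L4: DF={L3,L4,L8}
  L5: DF={L3,L6,L7}
  L6: DF={L4,L7}
  L7: DF={L8}
  L8: DF=∅

φ for p: defs {L1,L3,L4,L6,L7}
  DF⁺ = {L3,L4,L7,L8}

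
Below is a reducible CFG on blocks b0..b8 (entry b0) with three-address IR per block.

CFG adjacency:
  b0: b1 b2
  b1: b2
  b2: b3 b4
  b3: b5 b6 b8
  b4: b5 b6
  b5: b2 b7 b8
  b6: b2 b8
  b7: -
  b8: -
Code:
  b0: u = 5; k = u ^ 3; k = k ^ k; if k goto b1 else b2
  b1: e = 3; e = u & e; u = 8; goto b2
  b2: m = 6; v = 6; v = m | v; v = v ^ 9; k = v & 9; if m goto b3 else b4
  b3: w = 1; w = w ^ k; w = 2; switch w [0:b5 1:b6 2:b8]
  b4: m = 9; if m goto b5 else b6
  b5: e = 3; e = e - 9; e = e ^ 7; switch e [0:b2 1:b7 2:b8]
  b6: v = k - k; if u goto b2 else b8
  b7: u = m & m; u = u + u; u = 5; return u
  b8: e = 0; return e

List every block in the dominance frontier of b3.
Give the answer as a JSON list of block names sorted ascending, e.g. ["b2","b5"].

idom tree: b1←b0 b2←b0 b3←b2 b4←b2 b5←b2 b6←b2 b7←b5 b8←b2
Dom∩ at merges:
  b2: preds {b0,b1,b5,b6}: {b0} ∩ {b0,b1} ∩ {b0,b2,b5} ∩ {b0,b2,b6} = {b0}; idom=b0
  b5: preds {b3,b4}: {b0,b2,b3} ∩ {b0,b2,b4} = {b0,b2}; idom=b2
  b6: preds {b3,b4}: {b0,b2,b3} ∩ {b0,b2,b4} = {b0,b2}; idom=b2
  b8: preds {b3,b5,b6}: {b0,b2,b3} ∩ {b0,b2,b5} ∩ {b0,b2,b6} = {b0,b2}; idom=b2

DF walk-up:
  b2←b0: walk · to b0
  b2←b1: walk b1 to b0
  b2←b5: walk b5→b2 to b0
  b2←b6: walk b6→b2 to b0
  b5←b3: walk b3 to b2
  b5←b4: walk b4 to b2
  b6←b3: walk b3 to b2
  b6←b4: walk b4 to b2
  b8←b3: walk b3 to b2
  b8←b5: walk b5 to b2
  b8←b6: walk b6 to b2
  DF(b0)=∅
  DF(b1)={b2}
  DF(b2)={b2}
  DF(b3)={b5,b6,b8}
  DF(b4)={b5,b6}
  DF(b5)={b2,b8}
  DF(b6)={b2,b8}
  DF(b7)=∅
  DF(b8)=∅

DF(b3) = ["b5", "b6", "b8"]

Answer: ["b5", "b6", "b8"]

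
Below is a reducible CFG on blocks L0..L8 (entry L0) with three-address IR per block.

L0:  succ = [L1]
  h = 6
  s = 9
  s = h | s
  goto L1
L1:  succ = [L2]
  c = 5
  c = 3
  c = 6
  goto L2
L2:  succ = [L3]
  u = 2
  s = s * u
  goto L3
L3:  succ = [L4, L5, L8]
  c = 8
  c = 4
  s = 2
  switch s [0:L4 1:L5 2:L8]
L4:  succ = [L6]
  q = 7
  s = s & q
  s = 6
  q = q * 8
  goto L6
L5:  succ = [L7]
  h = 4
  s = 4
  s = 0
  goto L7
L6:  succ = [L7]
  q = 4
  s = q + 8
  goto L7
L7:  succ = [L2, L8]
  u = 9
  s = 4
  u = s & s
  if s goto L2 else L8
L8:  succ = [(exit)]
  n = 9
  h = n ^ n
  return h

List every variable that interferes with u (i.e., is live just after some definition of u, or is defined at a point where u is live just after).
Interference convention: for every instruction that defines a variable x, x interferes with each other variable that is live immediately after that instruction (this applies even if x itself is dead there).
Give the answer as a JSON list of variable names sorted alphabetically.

Answer: ["s"]

Working:
Block summaries:
  L0: def={h,s} ue=∅
  L1: def={c} ue=∅
  L2: def={s,u} ue={s}
  L3: def={c,s} ue=∅
  L4: def={q,s} ue={s}
  L5: def={h,s} ue=∅
  L6: def={q,s} ue=∅
  L7: def={s,u} ue=∅
  L8: def={h,n} ue=∅

Liveness:
  L0: in=∅ out={s}
  L1: in={s} out={s}
  L2: in={s} out=∅
  L3: in=∅ out={s}
  L4: in={s} out=∅
  L5: in=∅ out=∅
  L6: in=∅ out=∅
  L7: in=∅ out={s}
  L8: in=∅ out=∅

Interference:
  c↔{s}
  h↔{s}
  n↔∅
  q↔{s}
  s↔{c,h,q,u}
  u↔{s}

N(u) = ["s"]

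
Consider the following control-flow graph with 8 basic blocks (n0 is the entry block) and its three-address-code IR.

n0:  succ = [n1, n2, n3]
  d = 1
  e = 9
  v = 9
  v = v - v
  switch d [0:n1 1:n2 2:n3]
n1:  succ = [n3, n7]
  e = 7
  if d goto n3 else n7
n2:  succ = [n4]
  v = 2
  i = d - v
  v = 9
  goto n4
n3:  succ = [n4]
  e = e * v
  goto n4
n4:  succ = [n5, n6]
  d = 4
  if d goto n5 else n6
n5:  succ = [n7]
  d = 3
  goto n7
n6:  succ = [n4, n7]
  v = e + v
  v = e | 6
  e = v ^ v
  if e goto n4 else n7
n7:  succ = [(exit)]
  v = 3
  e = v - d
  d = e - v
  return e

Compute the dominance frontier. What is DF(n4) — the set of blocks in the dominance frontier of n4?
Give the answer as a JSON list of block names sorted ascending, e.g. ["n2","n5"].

Answer: ["n4", "n7"]

Analysis:
idom tree: n1←n0 n2←n0 n3←n0 n4←n0 n5←n4 n6←n4 n7←n0
Dom at joins:
  n3: preds {n0,n1}: {n0} ∩ {n0,n1} = {n0}; idom=n0
  n4: preds {n2,n3,n6}: {n0,n2} ∩ {n0,n3} ∩ {n0,n4,n6} = {n0}; idom=n0
  n7: preds {n1,n5,n6}: {n0,n1} ∩ {n0,n4,n5} ∩ {n0,n4,n6} = {n0}; idom=n0

DF walk-up:
  n3←n0: walk · to n0
  n3←n1: walk n1 to n0
  n4←n2: walk n2 to n0
  n4←n3: walk n3 to n0
  n4←n6: walk n6→n4 to n0
  n7←n1: walk n1 to n0
  n7←n5: walk n5→n4 to n0
  n7←n6: walk n6→n4 to n0
  DF(n0)=∅
  DF(n1)={n3,n7}
  DF(n2)={n4}
  DF(n3)={n4}
  DF(n4)={n4,n7}
  DF(n5)={n7}
  DF(n6)={n4,n7}
  DF(n7)=∅

DF(n4) = ["n4", "n7"]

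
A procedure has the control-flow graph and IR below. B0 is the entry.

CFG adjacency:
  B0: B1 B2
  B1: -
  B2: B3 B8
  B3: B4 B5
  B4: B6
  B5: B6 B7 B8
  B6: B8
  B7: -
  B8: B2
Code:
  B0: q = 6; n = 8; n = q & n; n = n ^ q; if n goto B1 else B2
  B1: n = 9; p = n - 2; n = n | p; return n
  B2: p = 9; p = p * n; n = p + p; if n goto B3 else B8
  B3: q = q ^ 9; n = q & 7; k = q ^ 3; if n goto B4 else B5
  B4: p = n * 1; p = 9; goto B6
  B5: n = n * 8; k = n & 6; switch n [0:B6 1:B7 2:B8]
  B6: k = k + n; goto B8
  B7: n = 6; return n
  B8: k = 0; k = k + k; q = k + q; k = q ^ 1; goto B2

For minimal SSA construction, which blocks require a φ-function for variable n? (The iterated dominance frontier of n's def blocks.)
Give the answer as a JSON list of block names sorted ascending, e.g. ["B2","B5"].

Answer: ["B2", "B6", "B8"]

Analysis:
idom tree: B1←B0 B2←B0 B3←B2 B4←B3 B5←B3 B6←B3 B7←B5 B8←B2
Dom at joins:
  B2: preds {B0,B8}: {B0} ∩ {B0,B2,B8} = {B0}; idom=B0
  B6: preds {B4,B5}: {B0,B2,B3,B4} ∩ {B0,B2,B3,B5} = {B0,B2,B3}; idom=B3
  B8: preds {B2,B5,B6}: {B0,B2} ∩ {B0,B2,B3,B5} ∩ {B0,B2,B3,B6} = {B0,B2}; idom=B2

Frontier:
  B2←B0: walk · to B0
  B2←B8: walk B8→B2 to B0
  B6←B4: walk B4 to B3
  B6←B5: walk B5 to B3
  B8←B2: walk · to B2
  B8←B5: walk B5→B3 to B2
  B8←B6: walk B6→B3 to B2
  B0 → ∅
  B1 → ∅
  B2 → {B2}
  B3 → {B8}
  B4 → {B6}
  B5 → {B6,B8}
  B6 → {B8}
  B7 → ∅
  B8 → {B2}

φ for n: defs {B0,B1,B2,B3,B5,B7}
  DF⁺ = {B2,B6,B8}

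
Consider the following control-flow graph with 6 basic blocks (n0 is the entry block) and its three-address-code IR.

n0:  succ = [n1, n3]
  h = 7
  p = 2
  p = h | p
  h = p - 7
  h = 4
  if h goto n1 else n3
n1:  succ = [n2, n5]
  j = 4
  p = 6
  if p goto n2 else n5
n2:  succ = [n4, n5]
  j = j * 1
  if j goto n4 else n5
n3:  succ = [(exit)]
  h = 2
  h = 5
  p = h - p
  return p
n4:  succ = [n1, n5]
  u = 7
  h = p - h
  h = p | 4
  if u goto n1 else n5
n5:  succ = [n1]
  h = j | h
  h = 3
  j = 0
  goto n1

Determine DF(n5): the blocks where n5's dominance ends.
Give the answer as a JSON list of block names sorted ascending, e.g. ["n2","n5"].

Answer: ["n1"]

Derivation:
idom tree: n1←n0 n2←n1 n3←n0 n4←n2 n5←n1
Join-block Dom:
  n1: preds {n0,n4,n5}: {n0} ∩ {n0,n1,n2,n4} ∩ {n0,n1,n5} = {n0}; idom=n0
  n5: preds {n1,n2,n4}: {n0,n1} ∩ {n0,n1,n2} ∩ {n0,n1,n2,n4} = {n0,n1}; idom=n1

DF walk-up:
  n1←n0: walk · to n0
  n1←n4: walk n4→n2→n1 to n0
  n1←n5: walk n5→n1 to n0
  n5←n1: walk · to n1
  n5←n2: walk n2 to n1
  n5←n4: walk n4→n2 to n1
  n0 → ∅
  n1 → {n1}
  n2 → {n1,n5}
  n3 → ∅
  n4 → {n1,n5}
  n5 → {n1}

DF(n5) = ["n1"]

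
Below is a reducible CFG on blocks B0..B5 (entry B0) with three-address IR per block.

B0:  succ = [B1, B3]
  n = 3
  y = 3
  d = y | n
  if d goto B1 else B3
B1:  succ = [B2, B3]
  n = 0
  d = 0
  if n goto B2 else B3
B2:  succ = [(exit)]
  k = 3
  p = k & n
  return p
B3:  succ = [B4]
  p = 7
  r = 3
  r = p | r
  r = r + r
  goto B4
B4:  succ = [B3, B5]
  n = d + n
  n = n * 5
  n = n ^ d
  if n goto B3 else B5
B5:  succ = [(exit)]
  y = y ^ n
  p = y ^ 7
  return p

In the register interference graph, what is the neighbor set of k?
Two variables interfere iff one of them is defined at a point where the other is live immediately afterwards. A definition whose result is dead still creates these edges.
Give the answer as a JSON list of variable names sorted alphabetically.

Answer: ["n"]

Derivation:
Block summaries:
  B0: {d,n,y} / ∅
  B1: {d,n} / ∅
  B2: {k,p} / {n}
  B3: {p,r} / ∅
  B4: {n} / {d,n}
  B5: {p,y} / {n,y}

Backward fixpoint:
  live B0: ∅→{d,n,y}
  live B1: {y}→{d,n,y}
  live B2: {n}→∅
  live B3: {d,n,y}→{d,n,y}
  live B4: {d,n,y}→{d,n,y}
  live B5: {n,y}→∅

Interfere edges:
  d: {n,p,r,y}
  k: {n}
  n: {d,k,p,r,y}
  p: {d,n,r,y}
  r: {d,n,p,y}
  y: {d,n,p,r}

N(k) = ["n"]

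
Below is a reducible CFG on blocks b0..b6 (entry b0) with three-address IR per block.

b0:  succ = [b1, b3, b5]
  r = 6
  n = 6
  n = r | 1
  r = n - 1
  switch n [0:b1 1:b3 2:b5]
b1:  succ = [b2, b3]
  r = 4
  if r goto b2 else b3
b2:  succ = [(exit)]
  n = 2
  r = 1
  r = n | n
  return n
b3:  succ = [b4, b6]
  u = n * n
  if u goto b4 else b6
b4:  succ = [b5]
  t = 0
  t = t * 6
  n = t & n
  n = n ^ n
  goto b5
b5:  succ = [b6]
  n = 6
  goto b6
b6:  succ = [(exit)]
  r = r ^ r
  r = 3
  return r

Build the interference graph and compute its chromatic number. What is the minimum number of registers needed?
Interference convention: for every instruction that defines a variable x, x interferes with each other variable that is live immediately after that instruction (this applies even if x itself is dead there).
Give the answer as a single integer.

Answer: 3

Analysis:
Per-block:
  b0 def {n,r} use ∅
  b1 def {r} use ∅
  b2 def {n,r} use ∅
  b3 def {u} use {n}
  b4 def {n,t} use {n}
  b5 def {n} use ∅
  b6 def {r} use {r}

Live sets:
  b0 li=∅ lo={n,r}
  b1 li={n} lo={n,r}
  b2 li=∅ lo=∅
  b3 li={n,r} lo={n,r}
  b4 li={n,r} lo={r}
  b5 li={r} lo={r}
  b6 li={r} lo=∅

Interference:
  n: {r,t,u}
  r: {n,t,u}
  t: {n,r}
  u: {n,r}

Chromatic number:
  {n,r,t} pairwise interfere (3-clique) ⇒ χ ≥ 3
  3-colouring: R0={n}  R1={r}  R2={t,u}
  χ = 3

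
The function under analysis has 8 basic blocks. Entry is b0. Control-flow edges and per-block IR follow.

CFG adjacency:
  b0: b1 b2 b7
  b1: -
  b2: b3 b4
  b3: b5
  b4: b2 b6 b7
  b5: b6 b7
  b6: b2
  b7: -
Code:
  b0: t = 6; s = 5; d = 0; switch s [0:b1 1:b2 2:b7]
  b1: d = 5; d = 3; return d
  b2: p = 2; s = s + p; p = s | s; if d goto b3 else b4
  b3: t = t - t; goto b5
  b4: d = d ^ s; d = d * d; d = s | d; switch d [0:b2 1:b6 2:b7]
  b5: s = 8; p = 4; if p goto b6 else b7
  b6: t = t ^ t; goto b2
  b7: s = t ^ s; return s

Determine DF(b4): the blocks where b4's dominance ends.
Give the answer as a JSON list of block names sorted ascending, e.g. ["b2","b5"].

idom tree: b1←b0 b2←b0 b3←b2 b4←b2 b5←b3 b6←b2 b7←b0
Dom at joins:
  b2: preds {b0,b4,b6}: {b0} ∩ {b0,b2,b4} ∩ {b0,b2,b6} = {b0}; idom=b0
  b6: preds {b4,b5}: {b0,b2,b4} ∩ {b0,b2,b3,b5} = {b0,b2}; idom=b2
  b7: preds {b0,b4,b5}: {b0} ∩ {b0,b2,b4} ∩ {b0,b2,b3,b5} = {b0}; idom=b0

DF derivation:
  b2←b0: walk · to b0
  b2←b4: walk b4→b2 to b0
  b2←b6: walk b6→b2 to b0
  b6←b4: walk b4 to b2
  b6←b5: walk b5→b3 to b2
  b7←b0: walk · to b0
  b7←b4: walk b4→b2 to b0
  b7←b5: walk b5→b3→b2 to b0
  b0: DF=∅
  b1: DF=∅
  b2: DF={b2,b7}
  b3: DF={b6,b7}
  b4: DF={b2,b6,b7}
  b5: DF={b6,b7}
  b6: DF={b2}
  b7: DF=∅

DF(b4) = ["b2", "b6", "b7"]

Answer: ["b2", "b6", "b7"]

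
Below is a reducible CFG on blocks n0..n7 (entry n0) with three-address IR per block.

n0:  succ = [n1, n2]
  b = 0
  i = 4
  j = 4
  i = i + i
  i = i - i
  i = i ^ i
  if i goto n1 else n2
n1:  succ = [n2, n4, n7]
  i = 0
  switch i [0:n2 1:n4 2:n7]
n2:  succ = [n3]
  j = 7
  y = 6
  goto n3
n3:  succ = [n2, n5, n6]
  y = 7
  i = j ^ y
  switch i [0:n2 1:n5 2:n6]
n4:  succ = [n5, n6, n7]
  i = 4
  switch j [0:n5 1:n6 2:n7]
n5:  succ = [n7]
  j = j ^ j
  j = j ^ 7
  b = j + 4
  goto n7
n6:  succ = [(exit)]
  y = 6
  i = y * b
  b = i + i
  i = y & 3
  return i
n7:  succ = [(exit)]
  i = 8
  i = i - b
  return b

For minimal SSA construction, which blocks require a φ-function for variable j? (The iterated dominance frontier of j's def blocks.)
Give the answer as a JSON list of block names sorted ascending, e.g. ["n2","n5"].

idom tree: n1←n0 n2←n0 n3←n2 n4←n1 n5←n0 n6←n0 n7←n0
Join-block Dom:
  n2: preds {n0,n1,n3}: {n0} ∩ {n0,n1} ∩ {n0,n2,n3} = {n0}; idom=n0
  n5: preds {n3,n4}: {n0,n2,n3} ∩ {n0,n1,n4} = {n0}; idom=n0
  n6: preds {n3,n4}: {n0,n2,n3} ∩ {n0,n1,n4} = {n0}; idom=n0
  n7: preds {n1,n4,n5}: {n0,n1} ∩ {n0,n1,n4} ∩ {n0,n5} = {n0}; idom=n0

DF derivation:
  join n2 pred n0: · stop@n0
  join n2 pred n1: n1 stop@n0
  join n2 pred n3: n3→n2 stop@n0
  join n5 pred n3: n3→n2 stop@n0
  join n5 pred n4: n4→n1 stop@n0
  join n6 pred n3: n3→n2 stop@n0
  join n6 pred n4: n4→n1 stop@n0
  join n7 pred n1: n1 stop@n0
  join n7 pred n4: n4→n1 stop@n0
  join n7 pred n5: n5 stop@n0
  n0: DF=∅
  n1: DF={n2,n5,n6,n7}
  n2: DF={n2,n5,n6}
  n3: DF={n2,n5,n6}
  n4: DF={n5,n6,n7}
  n5: DF={n7}
  n6: DF=∅
  n7: DF=∅

φ for j: defs {n0,n2,n5}
  DF⁺ = {n2,n5,n6,n7}

Answer: ["n2", "n5", "n6", "n7"]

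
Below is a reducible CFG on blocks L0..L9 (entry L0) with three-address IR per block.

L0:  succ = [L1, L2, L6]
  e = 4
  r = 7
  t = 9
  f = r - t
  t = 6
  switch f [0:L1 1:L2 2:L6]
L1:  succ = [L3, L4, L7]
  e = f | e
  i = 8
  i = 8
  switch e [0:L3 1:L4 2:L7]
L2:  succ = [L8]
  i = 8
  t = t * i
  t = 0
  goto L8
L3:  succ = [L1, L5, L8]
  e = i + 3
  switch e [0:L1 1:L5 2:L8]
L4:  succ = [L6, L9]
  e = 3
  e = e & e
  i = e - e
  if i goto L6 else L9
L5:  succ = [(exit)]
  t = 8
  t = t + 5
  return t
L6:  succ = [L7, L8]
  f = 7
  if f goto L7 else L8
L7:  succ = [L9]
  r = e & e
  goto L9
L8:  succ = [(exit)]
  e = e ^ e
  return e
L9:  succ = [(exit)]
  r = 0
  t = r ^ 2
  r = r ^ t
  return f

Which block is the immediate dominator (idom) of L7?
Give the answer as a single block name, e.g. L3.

idom tree: L1←L0 L2←L0 L3←L1 L4←L1 L5←L3 L6←L0 L7←L0 L8←L0 L9←L0
Join-block Dom:
  L1: preds {L0,L3}: {L0} ∩ {L0,L1,L3} = {L0}; idom=L0
  L6: preds {L0,L4}: {L0} ∩ {L0,L1,L4} = {L0}; idom=L0
  L7: preds {L1,L6}: {L0,L1} ∩ {L0,L6} = {L0}; idom=L0
  L8: preds {L2,L3,L6}: {L0,L2} ∩ {L0,L1,L3} ∩ {L0,L6} = {L0}; idom=L0
  L9: preds {L4,L7}: {L0,L1,L4} ∩ {L0,L7} = {L0}; idom=L0

idom(L7) = L0

Answer: L0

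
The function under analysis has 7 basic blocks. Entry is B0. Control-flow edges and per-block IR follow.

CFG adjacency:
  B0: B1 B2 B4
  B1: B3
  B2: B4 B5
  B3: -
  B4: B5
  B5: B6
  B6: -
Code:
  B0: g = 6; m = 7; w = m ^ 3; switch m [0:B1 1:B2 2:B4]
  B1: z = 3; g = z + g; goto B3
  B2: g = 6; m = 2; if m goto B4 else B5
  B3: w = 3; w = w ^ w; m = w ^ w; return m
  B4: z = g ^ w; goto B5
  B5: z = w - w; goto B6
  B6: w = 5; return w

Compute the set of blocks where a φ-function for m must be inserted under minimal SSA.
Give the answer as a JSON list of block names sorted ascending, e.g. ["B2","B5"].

Answer: ["B4", "B5"]

Derivation:
idom tree: B1←B0 B2←B0 B3←B1 B4←B0 B5←B0 B6←B5
Dom at joins:
  B4: preds {B0,B2}: {B0} ∩ {B0,B2} = {B0}; idom=B0
  B5: preds {B2,B4}: {B0,B2} ∩ {B0,B4} = {B0}; idom=B0

Frontier:
  B4←B0: walk · to B0
  B4←B2: walk B2 to B0
  B5←B2: walk B2 to B0
  B5←B4: walk B4 to B0
  B0: DF=∅
  B1: DF=∅
  B2: DF={B4,B5}
  B3: DF=∅
  B4: DF={B5}
  B5: DF=∅
  B6: DF=∅

φ for m: defs {B0,B2,B3}
  DF⁺ = {B4,B5}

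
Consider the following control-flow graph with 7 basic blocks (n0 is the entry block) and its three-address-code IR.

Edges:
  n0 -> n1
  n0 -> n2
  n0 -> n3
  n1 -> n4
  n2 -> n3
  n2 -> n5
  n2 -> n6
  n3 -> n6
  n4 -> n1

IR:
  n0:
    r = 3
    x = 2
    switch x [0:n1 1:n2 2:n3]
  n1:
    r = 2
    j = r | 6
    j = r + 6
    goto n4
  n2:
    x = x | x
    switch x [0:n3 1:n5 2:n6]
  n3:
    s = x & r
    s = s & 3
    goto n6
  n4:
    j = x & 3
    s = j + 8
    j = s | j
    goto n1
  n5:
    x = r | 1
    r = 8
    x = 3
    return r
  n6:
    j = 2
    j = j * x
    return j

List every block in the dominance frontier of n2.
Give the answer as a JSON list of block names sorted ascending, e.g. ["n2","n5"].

idom tree: n1←n0 n2←n0 n3←n0 n4←n1 n5←n2 n6←n0
Dom∩ at merges:
  n1: preds {n0,n4}: {n0} ∩ {n0,n1,n4} = {n0}; idom=n0
  n3: preds {n0,n2}: {n0} ∩ {n0,n2} = {n0}; idom=n0
  n6: preds {n2,n3}: {n0,n2} ∩ {n0,n3} = {n0}; idom=n0

Frontier:
  join n1 pred n0: · stop@n0
  join n1 pred n4: n4→n1 stop@n0
  join n3 pred n0: · stop@n0
  join n3 pred n2: n2 stop@n0
  join n6 pred n2: n2 stop@n0
  join n6 pred n3: n3 stop@n0
  DF(n0)=∅
  DF(n1)={n1}
  DF(n2)={n3,n6}
  DF(n3)={n6}
  DF(n4)={n1}
  DF(n5)=∅
  DF(n6)=∅

DF(n2) = ["n3", "n6"]

Answer: ["n3", "n6"]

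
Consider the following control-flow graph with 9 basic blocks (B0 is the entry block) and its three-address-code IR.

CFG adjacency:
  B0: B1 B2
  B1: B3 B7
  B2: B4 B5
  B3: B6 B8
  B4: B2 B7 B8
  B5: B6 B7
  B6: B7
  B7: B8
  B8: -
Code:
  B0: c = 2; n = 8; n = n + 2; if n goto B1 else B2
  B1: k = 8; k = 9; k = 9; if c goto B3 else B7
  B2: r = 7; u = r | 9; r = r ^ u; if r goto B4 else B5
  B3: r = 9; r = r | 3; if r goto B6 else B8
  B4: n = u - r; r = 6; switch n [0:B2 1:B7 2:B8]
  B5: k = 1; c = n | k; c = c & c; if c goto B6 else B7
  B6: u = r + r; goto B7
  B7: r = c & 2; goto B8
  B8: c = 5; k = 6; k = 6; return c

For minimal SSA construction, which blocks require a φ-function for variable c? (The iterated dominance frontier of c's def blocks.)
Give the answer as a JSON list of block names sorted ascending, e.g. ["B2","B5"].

idom tree: B1←B0 B2←B0 B3←B1 B4←B2 B5←B2 B6←B0 B7←B0 B8←B0
Dom∩ at merges:
  B2: preds {B0,B4}: {B0} ∩ {B0,B2,B4} = {B0}; idom=B0
  B6: preds {B3,B5}: {B0,B1,B3} ∩ {B0,B2,B5} = {B0}; idom=B0
  B7: preds {B1,B4,B5,B6}: {B0,B1} ∩ {B0,B2,B4} ∩ {B0,B2,B5} ∩ {B0,B6} = {B0}; idom=B0
  B8: preds {B3,B4,B7}: {B0,B1,B3} ∩ {B0,B2,B4} ∩ {B0,B7} = {B0}; idom=B0

DF walk-up:
  B2←B0: walk · to B0
  B2←B4: walk B4→B2 to B0
  B6←B3: walk B3→B1 to B0
  B6←B5: walk B5→B2 to B0
  B7←B1: walk B1 to B0
  B7←B4: walk B4→B2 to B0
  B7←B5: walk B5→B2 to B0
  B7←B6: walk B6 to B0
  B8←B3: walk B3→B1 to B0
  B8←B4: walk B4→B2 to B0
  B8←B7: walk B7 to B0
  DF(B0)=∅
  DF(B1)={B6,B7,B8}
  DF(B2)={B2,B6,B7,B8}
  DF(B3)={B6,B8}
  DF(B4)={B2,B7,B8}
  DF(B5)={B6,B7}
  DF(B6)={B7}
  DF(B7)={B8}
  DF(B8)=∅

φ for c: defs {B0,B5,B8}
  DF⁺ = {B6,B7,B8}

Answer: ["B6", "B7", "B8"]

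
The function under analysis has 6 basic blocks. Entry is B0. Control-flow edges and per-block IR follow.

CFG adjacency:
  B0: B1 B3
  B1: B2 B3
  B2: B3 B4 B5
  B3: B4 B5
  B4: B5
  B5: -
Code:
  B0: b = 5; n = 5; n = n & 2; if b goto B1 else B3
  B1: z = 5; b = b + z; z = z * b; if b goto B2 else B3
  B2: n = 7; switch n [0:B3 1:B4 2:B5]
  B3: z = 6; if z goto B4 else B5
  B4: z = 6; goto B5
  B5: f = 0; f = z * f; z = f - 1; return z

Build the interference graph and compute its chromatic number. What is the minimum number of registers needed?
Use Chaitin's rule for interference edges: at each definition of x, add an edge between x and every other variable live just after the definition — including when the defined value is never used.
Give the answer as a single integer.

Answer: 3

Working:
Per-block:
  B0 def {b,n} use ∅
  B1 def {b,z} use {b}
  B2 def {n} use ∅
  B3 def {z} use ∅
  B4 def {z} use ∅
  B5 def {f,z} use {z}

Liveness:
  B0: in=∅ out={b}
  B1: in={b} out={z}
  B2: in={z} out={z}
  B3: in=∅ out={z}
  B4: in=∅ out={z}
  B5: in={z} out=∅

Interference:
  b↔{n,z}
  f↔{z}
  n↔{b,z}
  z↔{b,f,n}

Colouring:
  {b,n,z} pairwise interfere (3-clique) ⇒ χ ≥ 3
  3-colouring: r0={z}  r1={b,f}  r2={n}
  χ = 3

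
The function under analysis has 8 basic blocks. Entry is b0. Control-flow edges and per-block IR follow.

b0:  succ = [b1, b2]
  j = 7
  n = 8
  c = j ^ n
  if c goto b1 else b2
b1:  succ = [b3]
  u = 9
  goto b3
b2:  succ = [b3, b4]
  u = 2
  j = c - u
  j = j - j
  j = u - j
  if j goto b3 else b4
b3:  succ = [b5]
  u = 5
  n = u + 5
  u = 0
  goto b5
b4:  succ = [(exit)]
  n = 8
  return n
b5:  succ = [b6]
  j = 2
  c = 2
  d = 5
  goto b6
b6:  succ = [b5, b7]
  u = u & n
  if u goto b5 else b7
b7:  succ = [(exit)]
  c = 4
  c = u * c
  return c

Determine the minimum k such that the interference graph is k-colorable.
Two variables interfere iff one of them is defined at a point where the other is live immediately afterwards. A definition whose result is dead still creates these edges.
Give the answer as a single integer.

Answer: 3

Analysis:
Block summaries:
  b0: def={c,j,n} ue=∅
  b1: def={u} ue=∅
  b2: def={j,u} ue={c}
  b3: def={n,u} ue=∅
  b4: def={n} ue=∅
  b5: def={c,d,j} ue=∅
  b6: def={u} ue={n,u}
  b7: def={c} ue={u}

Liveness:
  b0: in=∅ out={c}
  b1: in=∅ out=∅
  b2: in={c} out=∅
  b3: in=∅ out={n,u}
  b4: in=∅ out=∅
  b5: in={n,u} out={n,u}
  b6: in={n,u} out={n,u}
  b7: in={u} out=∅

Interfere edges:
  c — {n,u}
  d — {n,u}
  j — {n,u}
  n — {c,d,j,u}
  u — {c,d,j,n}

Registers:
  clique {c,n,u} ⇒ need ≥ 3
  3-colouring: c0={n}  c1={u}  c2={c,d,j}
  χ = 3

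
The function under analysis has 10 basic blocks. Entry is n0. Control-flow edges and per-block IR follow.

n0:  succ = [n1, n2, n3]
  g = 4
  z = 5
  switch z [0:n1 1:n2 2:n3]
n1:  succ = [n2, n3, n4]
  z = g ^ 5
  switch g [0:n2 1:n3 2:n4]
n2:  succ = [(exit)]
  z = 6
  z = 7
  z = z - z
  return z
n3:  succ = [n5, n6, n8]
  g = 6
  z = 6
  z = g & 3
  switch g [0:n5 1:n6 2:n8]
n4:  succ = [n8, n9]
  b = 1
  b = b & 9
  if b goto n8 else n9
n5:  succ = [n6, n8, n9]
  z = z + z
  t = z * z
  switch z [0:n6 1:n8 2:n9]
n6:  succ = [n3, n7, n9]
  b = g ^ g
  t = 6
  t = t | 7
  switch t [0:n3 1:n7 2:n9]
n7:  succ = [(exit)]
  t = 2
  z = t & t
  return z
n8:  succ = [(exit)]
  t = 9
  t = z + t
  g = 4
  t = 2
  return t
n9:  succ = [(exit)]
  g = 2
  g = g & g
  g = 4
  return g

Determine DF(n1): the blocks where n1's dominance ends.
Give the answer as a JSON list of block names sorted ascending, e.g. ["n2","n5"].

idom tree: n1←n0 n2←n0 n3←n0 n4←n1 n5←n3 n6←n3 n7←n6 n8←n0 n9←n0
Dom∩ at merges:
  n2: preds {n0,n1}: {n0} ∩ {n0,n1} = {n0}; idom=n0
  n3: preds {n0,n1,n6}: {n0} ∩ {n0,n1} ∩ {n0,n3,n6} = {n0}; idom=n0
  n6: preds {n3,n5}: {n0,n3} ∩ {n0,n3,n5} = {n0,n3}; idom=n3
  n8: preds {n3,n4,n5}: {n0,n3} ∩ {n0,n1,n4} ∩ {n0,n3,n5} = {n0}; idom=n0
  n9: preds {n4,n5,n6}: {n0,n1,n4} ∩ {n0,n3,n5} ∩ {n0,n3,n6} = {n0}; idom=n0

DF derivation:
  n2←n0: walk · to n0
  n2←n1: walk n1 to n0
  n3←n0: walk · to n0
  n3←n1: walk n1 to n0
  n3←n6: walk n6→n3 to n0
  n6←n3: walk · to n3
  n6←n5: walk n5 to n3
  n8←n3: walk n3 to n0
  n8←n4: walk n4→n1 to n0
  n8←n5: walk n5→n3 to n0
  n9←n4: walk n4→n1 to n0
  n9←n5: walk n5→n3 to n0
  n9←n6: walk n6→n3 to n0
  DF(n0)=∅
  DF(n1)={n2,n3,n8,n9}
  DF(n2)=∅
  DF(n3)={n3,n8,n9}
  DF(n4)={n8,n9}
  DF(n5)={n6,n8,n9}
  DF(n6)={n3,n9}
  DF(n7)=∅
  DF(n8)=∅
  DF(n9)=∅

DF(n1) = ["n2", "n3", "n8", "n9"]

Answer: ["n2", "n3", "n8", "n9"]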